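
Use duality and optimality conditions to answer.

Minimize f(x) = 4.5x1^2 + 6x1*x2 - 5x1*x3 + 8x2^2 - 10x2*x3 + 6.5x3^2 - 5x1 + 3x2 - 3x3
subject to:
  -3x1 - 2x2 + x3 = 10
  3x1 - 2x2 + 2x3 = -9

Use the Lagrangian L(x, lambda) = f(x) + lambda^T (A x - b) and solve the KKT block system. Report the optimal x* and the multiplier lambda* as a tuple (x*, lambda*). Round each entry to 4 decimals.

Form the Lagrangian:
  L(x, lambda) = (1/2) x^T Q x + c^T x + lambda^T (A x - b)
Stationarity (grad_x L = 0): Q x + c + A^T lambda = 0.
Primal feasibility: A x = b.

This gives the KKT block system:
  [ Q   A^T ] [ x     ]   [-c ]
  [ A    0  ] [ lambda ] = [ b ]

Solving the linear system:
  x*      = (-3.0281, -0.8736, -0.8315)
  lambda* = (-10.764, 0.3483)
  f(x*)   = 62.8947

x* = (-3.0281, -0.8736, -0.8315), lambda* = (-10.764, 0.3483)


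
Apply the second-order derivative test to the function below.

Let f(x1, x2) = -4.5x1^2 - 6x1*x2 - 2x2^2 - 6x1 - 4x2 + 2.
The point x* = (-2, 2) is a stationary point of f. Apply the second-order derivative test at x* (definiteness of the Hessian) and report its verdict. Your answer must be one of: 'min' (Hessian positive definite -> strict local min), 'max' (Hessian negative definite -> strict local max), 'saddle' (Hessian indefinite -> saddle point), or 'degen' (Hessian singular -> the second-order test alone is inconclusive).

Compute the Hessian H = grad^2 f:
  H = [[-9, -6], [-6, -4]]
Verify stationarity: grad f(x*) = H x* + g = (0, 0).
Eigenvalues of H: -13, 0.
H has a zero eigenvalue (singular; negative semidefinite but not definite), so H is neither positive definite, negative definite, nor indefinite. The second-order test alone is inconclusive -> degen.
(Indeed, f is constant along the null direction of H through x*, so x* is not a strict local extremum.)

degen


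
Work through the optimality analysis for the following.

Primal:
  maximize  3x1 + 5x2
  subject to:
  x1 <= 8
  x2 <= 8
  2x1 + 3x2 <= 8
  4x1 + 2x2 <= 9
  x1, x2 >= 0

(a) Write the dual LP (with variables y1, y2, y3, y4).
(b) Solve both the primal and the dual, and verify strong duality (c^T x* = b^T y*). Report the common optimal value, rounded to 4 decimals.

The standard primal-dual pair for 'max c^T x s.t. A x <= b, x >= 0' is:
  Dual:  min b^T y  s.t.  A^T y >= c,  y >= 0.

So the dual LP is:
  minimize  8y1 + 8y2 + 8y3 + 9y4
  subject to:
    y1 + 2y3 + 4y4 >= 3
    y2 + 3y3 + 2y4 >= 5
    y1, y2, y3, y4 >= 0

Solving the primal: x* = (0, 2.6667).
  primal value c^T x* = 13.3333.
Solving the dual: y* = (0, 0, 1.6667, 0).
  dual value b^T y* = 13.3333.
Strong duality: c^T x* = b^T y*. Confirmed.

13.3333


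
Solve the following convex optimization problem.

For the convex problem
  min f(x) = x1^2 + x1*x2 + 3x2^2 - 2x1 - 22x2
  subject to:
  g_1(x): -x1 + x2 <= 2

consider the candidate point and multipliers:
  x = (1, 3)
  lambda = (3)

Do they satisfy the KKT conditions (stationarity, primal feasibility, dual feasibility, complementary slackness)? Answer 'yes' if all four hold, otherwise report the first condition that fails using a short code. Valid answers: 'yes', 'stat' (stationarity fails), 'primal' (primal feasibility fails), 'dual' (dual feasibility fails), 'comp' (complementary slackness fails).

Gradient of f: grad f(x) = Q x + c = (3, -3)
Constraint values g_i(x) = a_i^T x - b_i:
  g_1((1, 3)) = 0
Stationarity residual: grad f(x) + sum_i lambda_i a_i = (0, 0)
  -> stationarity OK
Primal feasibility (all g_i <= 0): OK
Dual feasibility (all lambda_i >= 0): OK
Complementary slackness (lambda_i * g_i(x) = 0 for all i): OK

Verdict: yes, KKT holds.

yes


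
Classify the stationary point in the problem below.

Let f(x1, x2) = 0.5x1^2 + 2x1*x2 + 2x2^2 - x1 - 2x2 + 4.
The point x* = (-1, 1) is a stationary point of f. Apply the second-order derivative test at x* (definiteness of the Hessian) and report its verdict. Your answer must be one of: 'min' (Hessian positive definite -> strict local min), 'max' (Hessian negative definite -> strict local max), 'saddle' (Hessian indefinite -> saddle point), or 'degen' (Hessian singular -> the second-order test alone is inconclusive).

Compute the Hessian H = grad^2 f:
  H = [[1, 2], [2, 4]]
Verify stationarity: grad f(x*) = H x* + g = (0, 0).
Eigenvalues of H: 0, 5.
H has a zero eigenvalue (singular; positive semidefinite but not definite), so H is neither positive definite, negative definite, nor indefinite. The second-order test alone is inconclusive -> degen.
(Indeed, f is constant along the null direction of H through x*, so x* is not a strict local extremum.)

degen


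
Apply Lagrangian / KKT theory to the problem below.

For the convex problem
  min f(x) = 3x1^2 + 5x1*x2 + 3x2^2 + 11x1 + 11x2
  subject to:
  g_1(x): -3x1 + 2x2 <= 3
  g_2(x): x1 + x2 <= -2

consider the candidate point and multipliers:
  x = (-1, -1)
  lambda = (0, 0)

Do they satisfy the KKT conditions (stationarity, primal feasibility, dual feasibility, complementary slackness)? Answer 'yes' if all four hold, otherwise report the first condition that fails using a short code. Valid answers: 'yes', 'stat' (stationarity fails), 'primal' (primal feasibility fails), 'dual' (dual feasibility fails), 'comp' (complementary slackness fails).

Gradient of f: grad f(x) = Q x + c = (0, 0)
Constraint values g_i(x) = a_i^T x - b_i:
  g_1((-1, -1)) = -2
  g_2((-1, -1)) = 0
Stationarity residual: grad f(x) + sum_i lambda_i a_i = (0, 0)
  -> stationarity OK
Primal feasibility (all g_i <= 0): OK
Dual feasibility (all lambda_i >= 0): OK
Complementary slackness (lambda_i * g_i(x) = 0 for all i): OK

Verdict: yes, KKT holds.

yes


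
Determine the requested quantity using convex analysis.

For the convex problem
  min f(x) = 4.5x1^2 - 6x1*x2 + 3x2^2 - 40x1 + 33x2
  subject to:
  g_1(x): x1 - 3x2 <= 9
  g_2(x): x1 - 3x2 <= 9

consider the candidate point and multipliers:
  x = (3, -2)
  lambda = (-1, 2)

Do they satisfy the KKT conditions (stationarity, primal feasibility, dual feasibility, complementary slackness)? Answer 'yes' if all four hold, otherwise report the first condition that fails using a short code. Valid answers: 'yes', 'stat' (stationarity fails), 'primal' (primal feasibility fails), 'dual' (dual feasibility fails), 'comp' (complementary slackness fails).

Gradient of f: grad f(x) = Q x + c = (-1, 3)
Constraint values g_i(x) = a_i^T x - b_i:
  g_1((3, -2)) = 0
  g_2((3, -2)) = 0
Stationarity residual: grad f(x) + sum_i lambda_i a_i = (0, 0)
  -> stationarity OK
Primal feasibility (all g_i <= 0): OK
Dual feasibility (all lambda_i >= 0): FAILS
Complementary slackness (lambda_i * g_i(x) = 0 for all i): OK

Verdict: the first failing condition is dual_feasibility -> dual.

dual


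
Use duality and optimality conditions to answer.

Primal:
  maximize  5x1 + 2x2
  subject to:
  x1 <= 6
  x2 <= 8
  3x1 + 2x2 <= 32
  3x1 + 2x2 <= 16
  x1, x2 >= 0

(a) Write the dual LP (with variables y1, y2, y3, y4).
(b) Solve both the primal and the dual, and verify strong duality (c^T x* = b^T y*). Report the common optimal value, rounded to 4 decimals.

The standard primal-dual pair for 'max c^T x s.t. A x <= b, x >= 0' is:
  Dual:  min b^T y  s.t.  A^T y >= c,  y >= 0.

So the dual LP is:
  minimize  6y1 + 8y2 + 32y3 + 16y4
  subject to:
    y1 + 3y3 + 3y4 >= 5
    y2 + 2y3 + 2y4 >= 2
    y1, y2, y3, y4 >= 0

Solving the primal: x* = (5.3333, 0).
  primal value c^T x* = 26.6667.
Solving the dual: y* = (0, 0, 0, 1.6667).
  dual value b^T y* = 26.6667.
Strong duality: c^T x* = b^T y*. Confirmed.

26.6667


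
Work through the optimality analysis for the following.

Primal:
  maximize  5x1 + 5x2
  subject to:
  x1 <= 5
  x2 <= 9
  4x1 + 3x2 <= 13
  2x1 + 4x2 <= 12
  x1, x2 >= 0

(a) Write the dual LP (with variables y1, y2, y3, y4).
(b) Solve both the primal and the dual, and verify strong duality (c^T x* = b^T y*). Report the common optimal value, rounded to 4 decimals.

The standard primal-dual pair for 'max c^T x s.t. A x <= b, x >= 0' is:
  Dual:  min b^T y  s.t.  A^T y >= c,  y >= 0.

So the dual LP is:
  minimize  5y1 + 9y2 + 13y3 + 12y4
  subject to:
    y1 + 4y3 + 2y4 >= 5
    y2 + 3y3 + 4y4 >= 5
    y1, y2, y3, y4 >= 0

Solving the primal: x* = (1.6, 2.2).
  primal value c^T x* = 19.
Solving the dual: y* = (0, 0, 1, 0.5).
  dual value b^T y* = 19.
Strong duality: c^T x* = b^T y*. Confirmed.

19


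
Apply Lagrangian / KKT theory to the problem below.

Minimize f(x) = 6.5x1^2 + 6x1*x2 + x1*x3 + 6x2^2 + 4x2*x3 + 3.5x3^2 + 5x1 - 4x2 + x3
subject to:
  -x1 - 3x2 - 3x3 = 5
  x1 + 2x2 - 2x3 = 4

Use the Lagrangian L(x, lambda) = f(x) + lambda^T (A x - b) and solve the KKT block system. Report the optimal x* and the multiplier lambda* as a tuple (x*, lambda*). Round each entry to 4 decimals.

Form the Lagrangian:
  L(x, lambda) = (1/2) x^T Q x + c^T x + lambda^T (A x - b)
Stationarity (grad_x L = 0): Q x + c + A^T lambda = 0.
Primal feasibility: A x = b.

This gives the KKT block system:
  [ Q   A^T ] [ x     ]   [-c ]
  [ A    0  ] [ lambda ] = [ b ]

Solving the linear system:
  x*      = (-0.711, 0.4629, -1.8926)
  lambda* = (-3.5648, -0.2065)
  f(x*)   = 5.6753

x* = (-0.711, 0.4629, -1.8926), lambda* = (-3.5648, -0.2065)


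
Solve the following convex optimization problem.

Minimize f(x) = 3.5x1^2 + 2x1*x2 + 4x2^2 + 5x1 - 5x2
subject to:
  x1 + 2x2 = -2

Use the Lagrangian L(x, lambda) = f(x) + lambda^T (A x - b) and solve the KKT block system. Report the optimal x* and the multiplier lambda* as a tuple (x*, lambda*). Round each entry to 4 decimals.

Form the Lagrangian:
  L(x, lambda) = (1/2) x^T Q x + c^T x + lambda^T (A x - b)
Stationarity (grad_x L = 0): Q x + c + A^T lambda = 0.
Primal feasibility: A x = b.

This gives the KKT block system:
  [ Q   A^T ] [ x     ]   [-c ]
  [ A    0  ] [ lambda ] = [ b ]

Solving the linear system:
  x*      = (-1.3571, -0.3214)
  lambda* = (5.1429)
  f(x*)   = 2.5536

x* = (-1.3571, -0.3214), lambda* = (5.1429)


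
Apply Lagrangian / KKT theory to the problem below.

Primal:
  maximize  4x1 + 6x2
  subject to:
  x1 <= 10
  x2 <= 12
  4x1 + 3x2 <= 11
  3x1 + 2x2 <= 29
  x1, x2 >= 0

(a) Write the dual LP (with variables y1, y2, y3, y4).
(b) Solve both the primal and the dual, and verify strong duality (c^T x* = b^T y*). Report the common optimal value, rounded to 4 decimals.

The standard primal-dual pair for 'max c^T x s.t. A x <= b, x >= 0' is:
  Dual:  min b^T y  s.t.  A^T y >= c,  y >= 0.

So the dual LP is:
  minimize  10y1 + 12y2 + 11y3 + 29y4
  subject to:
    y1 + 4y3 + 3y4 >= 4
    y2 + 3y3 + 2y4 >= 6
    y1, y2, y3, y4 >= 0

Solving the primal: x* = (0, 3.6667).
  primal value c^T x* = 22.
Solving the dual: y* = (0, 0, 2, 0).
  dual value b^T y* = 22.
Strong duality: c^T x* = b^T y*. Confirmed.

22


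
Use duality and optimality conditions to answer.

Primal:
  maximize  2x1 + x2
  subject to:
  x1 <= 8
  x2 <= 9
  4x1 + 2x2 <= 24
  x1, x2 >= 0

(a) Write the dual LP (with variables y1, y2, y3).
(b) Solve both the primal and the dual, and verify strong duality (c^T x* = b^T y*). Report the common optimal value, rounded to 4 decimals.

The standard primal-dual pair for 'max c^T x s.t. A x <= b, x >= 0' is:
  Dual:  min b^T y  s.t.  A^T y >= c,  y >= 0.

So the dual LP is:
  minimize  8y1 + 9y2 + 24y3
  subject to:
    y1 + 4y3 >= 2
    y2 + 2y3 >= 1
    y1, y2, y3 >= 0

Solving the primal: x* = (6, 0).
  primal value c^T x* = 12.
Solving the dual: y* = (0, 0, 0.5).
  dual value b^T y* = 12.
Strong duality: c^T x* = b^T y*. Confirmed.

12


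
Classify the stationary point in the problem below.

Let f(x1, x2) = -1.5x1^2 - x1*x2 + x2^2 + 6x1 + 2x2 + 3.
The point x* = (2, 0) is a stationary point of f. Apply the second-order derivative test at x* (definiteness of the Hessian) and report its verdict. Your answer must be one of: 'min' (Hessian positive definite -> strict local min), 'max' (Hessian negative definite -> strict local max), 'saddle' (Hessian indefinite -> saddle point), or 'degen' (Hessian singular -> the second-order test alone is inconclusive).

Compute the Hessian H = grad^2 f:
  H = [[-3, -1], [-1, 2]]
Verify stationarity: grad f(x*) = H x* + g = (0, 0).
Eigenvalues of H: -3.1926, 2.1926.
Eigenvalues have mixed signs, so H is indefinite -> x* is a saddle point.

saddle


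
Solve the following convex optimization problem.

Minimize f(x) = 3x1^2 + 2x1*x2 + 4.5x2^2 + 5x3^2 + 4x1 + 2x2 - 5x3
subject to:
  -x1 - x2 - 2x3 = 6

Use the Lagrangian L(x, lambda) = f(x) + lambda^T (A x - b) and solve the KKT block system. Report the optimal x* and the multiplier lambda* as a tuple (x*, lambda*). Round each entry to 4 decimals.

Form the Lagrangian:
  L(x, lambda) = (1/2) x^T Q x + c^T x + lambda^T (A x - b)
Stationarity (grad_x L = 0): Q x + c + A^T lambda = 0.
Primal feasibility: A x = b.

This gives the KKT block system:
  [ Q   A^T ] [ x     ]   [-c ]
  [ A    0  ] [ lambda ] = [ b ]

Solving the linear system:
  x*      = (-2.0581, -0.8903, -1.5258)
  lambda* = (-10.129)
  f(x*)   = 29.1952

x* = (-2.0581, -0.8903, -1.5258), lambda* = (-10.129)


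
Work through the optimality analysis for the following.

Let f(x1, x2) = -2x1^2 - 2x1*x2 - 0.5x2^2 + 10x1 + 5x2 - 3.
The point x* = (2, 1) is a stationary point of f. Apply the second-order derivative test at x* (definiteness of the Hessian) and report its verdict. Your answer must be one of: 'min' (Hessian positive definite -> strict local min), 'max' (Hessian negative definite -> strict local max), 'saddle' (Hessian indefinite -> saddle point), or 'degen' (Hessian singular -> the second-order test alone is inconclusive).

Compute the Hessian H = grad^2 f:
  H = [[-4, -2], [-2, -1]]
Verify stationarity: grad f(x*) = H x* + g = (0, 0).
Eigenvalues of H: -5, 0.
H has a zero eigenvalue (singular; negative semidefinite but not definite), so H is neither positive definite, negative definite, nor indefinite. The second-order test alone is inconclusive -> degen.
(Indeed, f is constant along the null direction of H through x*, so x* is not a strict local extremum.)

degen


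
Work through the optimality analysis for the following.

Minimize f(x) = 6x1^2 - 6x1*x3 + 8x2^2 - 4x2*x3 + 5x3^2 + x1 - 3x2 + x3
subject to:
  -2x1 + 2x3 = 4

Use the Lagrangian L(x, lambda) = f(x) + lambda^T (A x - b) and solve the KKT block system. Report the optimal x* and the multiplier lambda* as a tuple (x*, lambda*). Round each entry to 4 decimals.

Form the Lagrangian:
  L(x, lambda) = (1/2) x^T Q x + c^T x + lambda^T (A x - b)
Stationarity (grad_x L = 0): Q x + c + A^T lambda = 0.
Primal feasibility: A x = b.

This gives the KKT block system:
  [ Q   A^T ] [ x     ]   [-c ]
  [ A    0  ] [ lambda ] = [ b ]

Solving the linear system:
  x*      = (-0.8056, 0.4861, 1.1944)
  lambda* = (-7.9167)
  f(x*)   = 15.2986

x* = (-0.8056, 0.4861, 1.1944), lambda* = (-7.9167)


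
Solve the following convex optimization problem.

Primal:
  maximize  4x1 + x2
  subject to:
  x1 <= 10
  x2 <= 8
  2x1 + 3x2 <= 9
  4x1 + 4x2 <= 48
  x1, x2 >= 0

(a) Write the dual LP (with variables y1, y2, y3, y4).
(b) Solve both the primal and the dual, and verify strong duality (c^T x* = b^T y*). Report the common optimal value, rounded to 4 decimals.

The standard primal-dual pair for 'max c^T x s.t. A x <= b, x >= 0' is:
  Dual:  min b^T y  s.t.  A^T y >= c,  y >= 0.

So the dual LP is:
  minimize  10y1 + 8y2 + 9y3 + 48y4
  subject to:
    y1 + 2y3 + 4y4 >= 4
    y2 + 3y3 + 4y4 >= 1
    y1, y2, y3, y4 >= 0

Solving the primal: x* = (4.5, 0).
  primal value c^T x* = 18.
Solving the dual: y* = (0, 0, 2, 0).
  dual value b^T y* = 18.
Strong duality: c^T x* = b^T y*. Confirmed.

18


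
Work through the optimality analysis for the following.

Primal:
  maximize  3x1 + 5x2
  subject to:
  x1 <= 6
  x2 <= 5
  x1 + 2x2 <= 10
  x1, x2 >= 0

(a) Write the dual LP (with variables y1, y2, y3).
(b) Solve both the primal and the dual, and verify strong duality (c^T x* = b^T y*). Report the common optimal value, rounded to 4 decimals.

The standard primal-dual pair for 'max c^T x s.t. A x <= b, x >= 0' is:
  Dual:  min b^T y  s.t.  A^T y >= c,  y >= 0.

So the dual LP is:
  minimize  6y1 + 5y2 + 10y3
  subject to:
    y1 + y3 >= 3
    y2 + 2y3 >= 5
    y1, y2, y3 >= 0

Solving the primal: x* = (6, 2).
  primal value c^T x* = 28.
Solving the dual: y* = (0.5, 0, 2.5).
  dual value b^T y* = 28.
Strong duality: c^T x* = b^T y*. Confirmed.

28


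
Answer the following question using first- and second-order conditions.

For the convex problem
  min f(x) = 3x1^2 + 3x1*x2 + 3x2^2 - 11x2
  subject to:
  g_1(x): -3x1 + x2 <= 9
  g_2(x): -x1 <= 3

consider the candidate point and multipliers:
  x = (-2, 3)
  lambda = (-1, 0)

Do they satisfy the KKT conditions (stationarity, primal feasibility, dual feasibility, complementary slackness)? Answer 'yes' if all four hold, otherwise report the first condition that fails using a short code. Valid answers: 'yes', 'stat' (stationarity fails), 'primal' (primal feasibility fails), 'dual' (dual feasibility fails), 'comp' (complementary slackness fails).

Gradient of f: grad f(x) = Q x + c = (-3, 1)
Constraint values g_i(x) = a_i^T x - b_i:
  g_1((-2, 3)) = 0
  g_2((-2, 3)) = -1
Stationarity residual: grad f(x) + sum_i lambda_i a_i = (0, 0)
  -> stationarity OK
Primal feasibility (all g_i <= 0): OK
Dual feasibility (all lambda_i >= 0): FAILS
Complementary slackness (lambda_i * g_i(x) = 0 for all i): OK

Verdict: the first failing condition is dual_feasibility -> dual.

dual


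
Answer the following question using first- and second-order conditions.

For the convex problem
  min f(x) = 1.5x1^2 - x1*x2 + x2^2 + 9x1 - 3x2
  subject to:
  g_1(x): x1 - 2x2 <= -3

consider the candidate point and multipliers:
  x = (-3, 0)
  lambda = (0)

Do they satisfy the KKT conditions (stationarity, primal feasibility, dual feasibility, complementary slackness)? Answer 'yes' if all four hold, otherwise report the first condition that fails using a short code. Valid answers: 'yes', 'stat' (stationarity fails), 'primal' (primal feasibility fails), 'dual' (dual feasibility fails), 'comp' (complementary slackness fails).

Gradient of f: grad f(x) = Q x + c = (0, 0)
Constraint values g_i(x) = a_i^T x - b_i:
  g_1((-3, 0)) = 0
Stationarity residual: grad f(x) + sum_i lambda_i a_i = (0, 0)
  -> stationarity OK
Primal feasibility (all g_i <= 0): OK
Dual feasibility (all lambda_i >= 0): OK
Complementary slackness (lambda_i * g_i(x) = 0 for all i): OK

Verdict: yes, KKT holds.

yes


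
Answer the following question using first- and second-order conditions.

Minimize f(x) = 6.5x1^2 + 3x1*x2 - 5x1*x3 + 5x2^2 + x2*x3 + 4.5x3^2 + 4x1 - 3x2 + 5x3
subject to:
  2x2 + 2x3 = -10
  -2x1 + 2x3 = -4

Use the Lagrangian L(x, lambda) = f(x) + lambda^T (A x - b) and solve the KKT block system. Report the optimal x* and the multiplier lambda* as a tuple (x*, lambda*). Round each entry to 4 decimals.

Form the Lagrangian:
  L(x, lambda) = (1/2) x^T Q x + c^T x + lambda^T (A x - b)
Stationarity (grad_x L = 0): Q x + c + A^T lambda = 0.
Primal feasibility: A x = b.

This gives the KKT block system:
  [ Q   A^T ] [ x     ]   [-c ]
  [ A    0  ] [ lambda ] = [ b ]

Solving the linear system:
  x*      = (-1.7143, -1.2857, -3.7143)
  lambda* = (12.3571, -1.7857)
  f(x*)   = 47.4286

x* = (-1.7143, -1.2857, -3.7143), lambda* = (12.3571, -1.7857)


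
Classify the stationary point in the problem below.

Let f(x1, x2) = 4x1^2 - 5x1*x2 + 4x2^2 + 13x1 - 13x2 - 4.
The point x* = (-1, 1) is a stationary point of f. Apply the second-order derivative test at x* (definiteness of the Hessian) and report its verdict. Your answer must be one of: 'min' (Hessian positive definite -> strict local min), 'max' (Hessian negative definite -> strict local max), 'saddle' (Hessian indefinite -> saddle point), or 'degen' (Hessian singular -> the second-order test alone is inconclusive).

Compute the Hessian H = grad^2 f:
  H = [[8, -5], [-5, 8]]
Verify stationarity: grad f(x*) = H x* + g = (0, 0).
Eigenvalues of H: 3, 13.
Both eigenvalues > 0, so H is positive definite -> x* is a strict local min.

min


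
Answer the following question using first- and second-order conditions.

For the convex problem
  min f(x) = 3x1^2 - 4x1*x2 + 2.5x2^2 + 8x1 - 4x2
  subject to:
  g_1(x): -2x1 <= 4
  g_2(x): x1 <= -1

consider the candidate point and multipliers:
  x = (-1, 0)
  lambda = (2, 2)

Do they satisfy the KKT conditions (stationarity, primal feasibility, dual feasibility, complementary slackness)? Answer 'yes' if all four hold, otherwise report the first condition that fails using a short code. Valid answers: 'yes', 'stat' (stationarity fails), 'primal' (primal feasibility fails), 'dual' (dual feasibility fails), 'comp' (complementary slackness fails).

Gradient of f: grad f(x) = Q x + c = (2, 0)
Constraint values g_i(x) = a_i^T x - b_i:
  g_1((-1, 0)) = -2
  g_2((-1, 0)) = 0
Stationarity residual: grad f(x) + sum_i lambda_i a_i = (0, 0)
  -> stationarity OK
Primal feasibility (all g_i <= 0): OK
Dual feasibility (all lambda_i >= 0): OK
Complementary slackness (lambda_i * g_i(x) = 0 for all i): FAILS

Verdict: the first failing condition is complementary_slackness -> comp.

comp


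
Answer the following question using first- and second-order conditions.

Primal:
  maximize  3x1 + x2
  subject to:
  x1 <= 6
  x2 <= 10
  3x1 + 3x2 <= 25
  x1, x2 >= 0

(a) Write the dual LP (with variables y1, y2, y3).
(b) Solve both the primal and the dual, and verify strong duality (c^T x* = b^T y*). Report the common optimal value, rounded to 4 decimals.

The standard primal-dual pair for 'max c^T x s.t. A x <= b, x >= 0' is:
  Dual:  min b^T y  s.t.  A^T y >= c,  y >= 0.

So the dual LP is:
  minimize  6y1 + 10y2 + 25y3
  subject to:
    y1 + 3y3 >= 3
    y2 + 3y3 >= 1
    y1, y2, y3 >= 0

Solving the primal: x* = (6, 2.3333).
  primal value c^T x* = 20.3333.
Solving the dual: y* = (2, 0, 0.3333).
  dual value b^T y* = 20.3333.
Strong duality: c^T x* = b^T y*. Confirmed.

20.3333


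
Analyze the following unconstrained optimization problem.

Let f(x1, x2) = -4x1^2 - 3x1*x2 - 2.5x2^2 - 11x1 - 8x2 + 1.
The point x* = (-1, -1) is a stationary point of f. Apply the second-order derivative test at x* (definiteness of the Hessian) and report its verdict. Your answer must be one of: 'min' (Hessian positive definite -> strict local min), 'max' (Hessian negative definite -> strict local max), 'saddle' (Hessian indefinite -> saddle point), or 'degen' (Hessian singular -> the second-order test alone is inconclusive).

Compute the Hessian H = grad^2 f:
  H = [[-8, -3], [-3, -5]]
Verify stationarity: grad f(x*) = H x* + g = (0, 0).
Eigenvalues of H: -9.8541, -3.1459.
Both eigenvalues < 0, so H is negative definite -> x* is a strict local max.

max


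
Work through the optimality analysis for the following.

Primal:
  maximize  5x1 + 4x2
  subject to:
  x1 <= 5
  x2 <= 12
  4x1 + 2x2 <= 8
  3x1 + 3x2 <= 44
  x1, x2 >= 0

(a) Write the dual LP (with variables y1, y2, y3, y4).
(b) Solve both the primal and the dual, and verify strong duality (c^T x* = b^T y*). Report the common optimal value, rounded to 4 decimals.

The standard primal-dual pair for 'max c^T x s.t. A x <= b, x >= 0' is:
  Dual:  min b^T y  s.t.  A^T y >= c,  y >= 0.

So the dual LP is:
  minimize  5y1 + 12y2 + 8y3 + 44y4
  subject to:
    y1 + 4y3 + 3y4 >= 5
    y2 + 2y3 + 3y4 >= 4
    y1, y2, y3, y4 >= 0

Solving the primal: x* = (0, 4).
  primal value c^T x* = 16.
Solving the dual: y* = (0, 0, 2, 0).
  dual value b^T y* = 16.
Strong duality: c^T x* = b^T y*. Confirmed.

16


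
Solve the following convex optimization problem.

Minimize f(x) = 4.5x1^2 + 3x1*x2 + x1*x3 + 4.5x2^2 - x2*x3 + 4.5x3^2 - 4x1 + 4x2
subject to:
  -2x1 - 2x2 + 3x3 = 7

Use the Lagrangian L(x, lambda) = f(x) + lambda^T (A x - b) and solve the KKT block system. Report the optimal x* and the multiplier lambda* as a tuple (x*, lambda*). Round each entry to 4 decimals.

Form the Lagrangian:
  L(x, lambda) = (1/2) x^T Q x + c^T x + lambda^T (A x - b)
Stationarity (grad_x L = 0): Q x + c + A^T lambda = 0.
Primal feasibility: A x = b.

This gives the KKT block system:
  [ Q   A^T ] [ x     ]   [-c ]
  [ A    0  ] [ lambda ] = [ b ]

Solving the linear system:
  x*      = (-0.2895, -1.1692, 1.3609)
  lambda* = (-4.3759)
  f(x*)   = 13.5564

x* = (-0.2895, -1.1692, 1.3609), lambda* = (-4.3759)


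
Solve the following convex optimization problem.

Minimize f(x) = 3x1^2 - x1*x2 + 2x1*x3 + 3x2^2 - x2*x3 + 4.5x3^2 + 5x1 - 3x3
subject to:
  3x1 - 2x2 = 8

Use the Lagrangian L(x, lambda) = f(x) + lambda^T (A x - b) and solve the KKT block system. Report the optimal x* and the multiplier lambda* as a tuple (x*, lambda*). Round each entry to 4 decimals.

Form the Lagrangian:
  L(x, lambda) = (1/2) x^T Q x + c^T x + lambda^T (A x - b)
Stationarity (grad_x L = 0): Q x + c + A^T lambda = 0.
Primal feasibility: A x = b.

This gives the KKT block system:
  [ Q   A^T ] [ x     ]   [-c ]
  [ A    0  ] [ lambda ] = [ b ]

Solving the linear system:
  x*      = (1.6425, -1.5363, -0.2024)
  lambda* = (-5.3288)
  f(x*)   = 25.7251

x* = (1.6425, -1.5363, -0.2024), lambda* = (-5.3288)


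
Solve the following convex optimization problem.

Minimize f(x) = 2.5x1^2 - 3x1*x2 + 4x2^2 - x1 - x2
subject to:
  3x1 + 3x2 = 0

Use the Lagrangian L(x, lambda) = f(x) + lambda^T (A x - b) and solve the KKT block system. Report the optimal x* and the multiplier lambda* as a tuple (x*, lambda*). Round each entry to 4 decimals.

Form the Lagrangian:
  L(x, lambda) = (1/2) x^T Q x + c^T x + lambda^T (A x - b)
Stationarity (grad_x L = 0): Q x + c + A^T lambda = 0.
Primal feasibility: A x = b.

This gives the KKT block system:
  [ Q   A^T ] [ x     ]   [-c ]
  [ A    0  ] [ lambda ] = [ b ]

Solving the linear system:
  x*      = (0, 0)
  lambda* = (0.3333)
  f(x*)   = 0

x* = (0, 0), lambda* = (0.3333)


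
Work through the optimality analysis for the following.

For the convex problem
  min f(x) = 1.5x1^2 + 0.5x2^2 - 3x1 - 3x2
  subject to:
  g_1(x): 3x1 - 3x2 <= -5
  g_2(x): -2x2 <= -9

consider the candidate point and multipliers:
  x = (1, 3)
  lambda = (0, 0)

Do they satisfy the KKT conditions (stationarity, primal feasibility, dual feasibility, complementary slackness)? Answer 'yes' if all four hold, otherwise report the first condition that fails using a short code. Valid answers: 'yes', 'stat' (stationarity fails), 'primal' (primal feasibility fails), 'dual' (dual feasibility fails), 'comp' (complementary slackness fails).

Gradient of f: grad f(x) = Q x + c = (0, 0)
Constraint values g_i(x) = a_i^T x - b_i:
  g_1((1, 3)) = -1
  g_2((1, 3)) = 3
Stationarity residual: grad f(x) + sum_i lambda_i a_i = (0, 0)
  -> stationarity OK
Primal feasibility (all g_i <= 0): FAILS
Dual feasibility (all lambda_i >= 0): OK
Complementary slackness (lambda_i * g_i(x) = 0 for all i): OK

Verdict: the first failing condition is primal_feasibility -> primal.

primal


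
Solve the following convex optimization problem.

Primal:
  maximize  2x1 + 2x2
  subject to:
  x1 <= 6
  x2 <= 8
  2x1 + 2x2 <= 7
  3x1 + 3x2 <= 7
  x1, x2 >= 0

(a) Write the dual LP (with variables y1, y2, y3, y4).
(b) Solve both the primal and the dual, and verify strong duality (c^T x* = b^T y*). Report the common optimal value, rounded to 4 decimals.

The standard primal-dual pair for 'max c^T x s.t. A x <= b, x >= 0' is:
  Dual:  min b^T y  s.t.  A^T y >= c,  y >= 0.

So the dual LP is:
  minimize  6y1 + 8y2 + 7y3 + 7y4
  subject to:
    y1 + 2y3 + 3y4 >= 2
    y2 + 2y3 + 3y4 >= 2
    y1, y2, y3, y4 >= 0

Solving the primal: x* = (2.3333, 0).
  primal value c^T x* = 4.6667.
Solving the dual: y* = (0, 0, 0, 0.6667).
  dual value b^T y* = 4.6667.
Strong duality: c^T x* = b^T y*. Confirmed.

4.6667


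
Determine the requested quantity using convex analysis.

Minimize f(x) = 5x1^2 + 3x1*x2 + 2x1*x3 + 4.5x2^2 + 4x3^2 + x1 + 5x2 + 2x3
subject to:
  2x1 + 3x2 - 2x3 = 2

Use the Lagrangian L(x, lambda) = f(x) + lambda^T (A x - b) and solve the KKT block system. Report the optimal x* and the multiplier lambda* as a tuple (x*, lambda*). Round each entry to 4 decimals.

Form the Lagrangian:
  L(x, lambda) = (1/2) x^T Q x + c^T x + lambda^T (A x - b)
Stationarity (grad_x L = 0): Q x + c + A^T lambda = 0.
Primal feasibility: A x = b.

This gives the KKT block system:
  [ Q   A^T ] [ x     ]   [-c ]
  [ A    0  ] [ lambda ] = [ b ]

Solving the linear system:
  x*      = (0.4333, -0.1407, -0.7778)
  lambda* = (-1.6778)
  f(x*)   = 0.7648

x* = (0.4333, -0.1407, -0.7778), lambda* = (-1.6778)


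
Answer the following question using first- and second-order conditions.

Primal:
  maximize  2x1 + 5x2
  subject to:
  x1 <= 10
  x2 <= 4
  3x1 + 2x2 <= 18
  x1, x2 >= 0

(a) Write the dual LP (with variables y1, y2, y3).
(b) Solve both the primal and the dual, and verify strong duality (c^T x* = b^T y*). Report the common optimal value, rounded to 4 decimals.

The standard primal-dual pair for 'max c^T x s.t. A x <= b, x >= 0' is:
  Dual:  min b^T y  s.t.  A^T y >= c,  y >= 0.

So the dual LP is:
  minimize  10y1 + 4y2 + 18y3
  subject to:
    y1 + 3y3 >= 2
    y2 + 2y3 >= 5
    y1, y2, y3 >= 0

Solving the primal: x* = (3.3333, 4).
  primal value c^T x* = 26.6667.
Solving the dual: y* = (0, 3.6667, 0.6667).
  dual value b^T y* = 26.6667.
Strong duality: c^T x* = b^T y*. Confirmed.

26.6667


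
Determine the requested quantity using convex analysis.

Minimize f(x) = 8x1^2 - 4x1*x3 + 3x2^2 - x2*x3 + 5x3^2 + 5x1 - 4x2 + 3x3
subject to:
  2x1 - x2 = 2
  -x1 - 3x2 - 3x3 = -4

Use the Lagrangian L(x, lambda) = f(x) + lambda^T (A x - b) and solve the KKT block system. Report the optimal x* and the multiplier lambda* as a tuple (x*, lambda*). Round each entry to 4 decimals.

Form the Lagrangian:
  L(x, lambda) = (1/2) x^T Q x + c^T x + lambda^T (A x - b)
Stationarity (grad_x L = 0): Q x + c + A^T lambda = 0.
Primal feasibility: A x = b.

This gives the KKT block system:
  [ Q   A^T ] [ x     ]   [-c ]
  [ A    0  ] [ lambda ] = [ b ]

Solving the linear system:
  x*      = (1.1143, 0.2287, 0.7332)
  lambda* = (-9.0073, 1.882)
  f(x*)   = 16.1996

x* = (1.1143, 0.2287, 0.7332), lambda* = (-9.0073, 1.882)


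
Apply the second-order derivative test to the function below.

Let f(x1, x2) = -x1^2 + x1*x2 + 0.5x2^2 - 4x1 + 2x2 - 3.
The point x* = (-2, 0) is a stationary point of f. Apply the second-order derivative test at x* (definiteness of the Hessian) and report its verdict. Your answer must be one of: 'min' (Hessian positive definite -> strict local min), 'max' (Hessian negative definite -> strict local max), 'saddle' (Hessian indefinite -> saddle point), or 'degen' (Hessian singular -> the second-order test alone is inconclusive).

Compute the Hessian H = grad^2 f:
  H = [[-2, 1], [1, 1]]
Verify stationarity: grad f(x*) = H x* + g = (0, 0).
Eigenvalues of H: -2.3028, 1.3028.
Eigenvalues have mixed signs, so H is indefinite -> x* is a saddle point.

saddle


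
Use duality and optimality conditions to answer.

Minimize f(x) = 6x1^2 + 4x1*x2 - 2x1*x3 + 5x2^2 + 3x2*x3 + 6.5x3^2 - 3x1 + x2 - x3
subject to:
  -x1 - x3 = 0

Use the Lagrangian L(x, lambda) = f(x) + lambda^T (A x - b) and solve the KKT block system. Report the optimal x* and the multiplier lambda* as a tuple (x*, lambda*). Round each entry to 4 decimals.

Form the Lagrangian:
  L(x, lambda) = (1/2) x^T Q x + c^T x + lambda^T (A x - b)
Stationarity (grad_x L = 0): Q x + c + A^T lambda = 0.
Primal feasibility: A x = b.

This gives the KKT block system:
  [ Q   A^T ] [ x     ]   [-c ]
  [ A    0  ] [ lambda ] = [ b ]

Solving the linear system:
  x*      = (0.0727, -0.1073, -0.0727)
  lambda* = (-2.4118)
  f(x*)   = -0.1263

x* = (0.0727, -0.1073, -0.0727), lambda* = (-2.4118)


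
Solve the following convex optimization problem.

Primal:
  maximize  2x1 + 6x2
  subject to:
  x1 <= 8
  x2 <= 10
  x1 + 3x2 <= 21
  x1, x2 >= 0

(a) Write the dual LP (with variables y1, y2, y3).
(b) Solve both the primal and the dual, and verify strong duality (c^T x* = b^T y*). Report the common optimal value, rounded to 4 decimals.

The standard primal-dual pair for 'max c^T x s.t. A x <= b, x >= 0' is:
  Dual:  min b^T y  s.t.  A^T y >= c,  y >= 0.

So the dual LP is:
  minimize  8y1 + 10y2 + 21y3
  subject to:
    y1 + y3 >= 2
    y2 + 3y3 >= 6
    y1, y2, y3 >= 0

Solving the primal: x* = (0, 7).
  primal value c^T x* = 42.
Solving the dual: y* = (0, 0, 2).
  dual value b^T y* = 42.
Strong duality: c^T x* = b^T y*. Confirmed.

42


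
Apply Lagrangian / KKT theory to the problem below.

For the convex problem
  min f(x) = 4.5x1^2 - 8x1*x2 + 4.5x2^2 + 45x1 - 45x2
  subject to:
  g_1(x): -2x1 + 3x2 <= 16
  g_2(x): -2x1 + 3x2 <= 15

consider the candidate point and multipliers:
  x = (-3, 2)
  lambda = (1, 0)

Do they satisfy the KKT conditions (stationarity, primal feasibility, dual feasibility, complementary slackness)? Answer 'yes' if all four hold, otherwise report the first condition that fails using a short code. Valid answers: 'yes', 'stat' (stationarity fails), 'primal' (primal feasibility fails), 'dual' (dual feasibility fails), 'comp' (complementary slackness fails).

Gradient of f: grad f(x) = Q x + c = (2, -3)
Constraint values g_i(x) = a_i^T x - b_i:
  g_1((-3, 2)) = -4
  g_2((-3, 2)) = -3
Stationarity residual: grad f(x) + sum_i lambda_i a_i = (0, 0)
  -> stationarity OK
Primal feasibility (all g_i <= 0): OK
Dual feasibility (all lambda_i >= 0): OK
Complementary slackness (lambda_i * g_i(x) = 0 for all i): FAILS

Verdict: the first failing condition is complementary_slackness -> comp.

comp


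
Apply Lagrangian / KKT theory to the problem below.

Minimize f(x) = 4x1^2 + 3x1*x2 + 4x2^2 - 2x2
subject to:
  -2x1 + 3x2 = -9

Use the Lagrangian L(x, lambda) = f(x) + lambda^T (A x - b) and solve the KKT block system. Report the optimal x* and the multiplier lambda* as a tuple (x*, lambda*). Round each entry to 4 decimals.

Form the Lagrangian:
  L(x, lambda) = (1/2) x^T Q x + c^T x + lambda^T (A x - b)
Stationarity (grad_x L = 0): Q x + c + A^T lambda = 0.
Primal feasibility: A x = b.

This gives the KKT block system:
  [ Q   A^T ] [ x     ]   [-c ]
  [ A    0  ] [ lambda ] = [ b ]

Solving the linear system:
  x*      = (1.6929, -1.8714)
  lambda* = (3.9643)
  f(x*)   = 19.7107

x* = (1.6929, -1.8714), lambda* = (3.9643)


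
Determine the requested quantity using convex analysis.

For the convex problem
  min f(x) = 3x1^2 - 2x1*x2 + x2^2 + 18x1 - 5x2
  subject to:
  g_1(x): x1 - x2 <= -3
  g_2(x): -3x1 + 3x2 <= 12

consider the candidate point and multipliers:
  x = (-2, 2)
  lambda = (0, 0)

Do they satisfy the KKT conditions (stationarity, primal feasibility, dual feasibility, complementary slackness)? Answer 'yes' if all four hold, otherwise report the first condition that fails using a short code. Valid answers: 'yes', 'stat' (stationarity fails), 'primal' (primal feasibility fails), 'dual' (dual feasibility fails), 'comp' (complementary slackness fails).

Gradient of f: grad f(x) = Q x + c = (2, 3)
Constraint values g_i(x) = a_i^T x - b_i:
  g_1((-2, 2)) = -1
  g_2((-2, 2)) = 0
Stationarity residual: grad f(x) + sum_i lambda_i a_i = (2, 3)
  -> stationarity FAILS
Primal feasibility (all g_i <= 0): OK
Dual feasibility (all lambda_i >= 0): OK
Complementary slackness (lambda_i * g_i(x) = 0 for all i): OK

Verdict: the first failing condition is stationarity -> stat.

stat


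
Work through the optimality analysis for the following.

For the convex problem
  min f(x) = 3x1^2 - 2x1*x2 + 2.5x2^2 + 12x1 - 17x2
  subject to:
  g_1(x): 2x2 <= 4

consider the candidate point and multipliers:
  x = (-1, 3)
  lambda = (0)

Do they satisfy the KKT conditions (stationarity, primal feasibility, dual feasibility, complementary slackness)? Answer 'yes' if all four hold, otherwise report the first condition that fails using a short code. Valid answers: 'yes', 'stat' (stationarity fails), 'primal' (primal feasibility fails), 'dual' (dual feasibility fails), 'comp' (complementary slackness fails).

Gradient of f: grad f(x) = Q x + c = (0, 0)
Constraint values g_i(x) = a_i^T x - b_i:
  g_1((-1, 3)) = 2
Stationarity residual: grad f(x) + sum_i lambda_i a_i = (0, 0)
  -> stationarity OK
Primal feasibility (all g_i <= 0): FAILS
Dual feasibility (all lambda_i >= 0): OK
Complementary slackness (lambda_i * g_i(x) = 0 for all i): OK

Verdict: the first failing condition is primal_feasibility -> primal.

primal


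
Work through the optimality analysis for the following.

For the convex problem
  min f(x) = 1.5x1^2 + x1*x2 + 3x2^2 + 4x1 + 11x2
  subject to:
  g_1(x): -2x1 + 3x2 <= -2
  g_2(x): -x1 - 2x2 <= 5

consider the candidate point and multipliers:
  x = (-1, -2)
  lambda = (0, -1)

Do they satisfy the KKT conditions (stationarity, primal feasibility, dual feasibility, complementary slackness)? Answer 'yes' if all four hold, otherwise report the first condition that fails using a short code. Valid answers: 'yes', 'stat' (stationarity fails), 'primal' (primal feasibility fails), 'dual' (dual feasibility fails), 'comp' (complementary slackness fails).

Gradient of f: grad f(x) = Q x + c = (-1, -2)
Constraint values g_i(x) = a_i^T x - b_i:
  g_1((-1, -2)) = -2
  g_2((-1, -2)) = 0
Stationarity residual: grad f(x) + sum_i lambda_i a_i = (0, 0)
  -> stationarity OK
Primal feasibility (all g_i <= 0): OK
Dual feasibility (all lambda_i >= 0): FAILS
Complementary slackness (lambda_i * g_i(x) = 0 for all i): OK

Verdict: the first failing condition is dual_feasibility -> dual.

dual


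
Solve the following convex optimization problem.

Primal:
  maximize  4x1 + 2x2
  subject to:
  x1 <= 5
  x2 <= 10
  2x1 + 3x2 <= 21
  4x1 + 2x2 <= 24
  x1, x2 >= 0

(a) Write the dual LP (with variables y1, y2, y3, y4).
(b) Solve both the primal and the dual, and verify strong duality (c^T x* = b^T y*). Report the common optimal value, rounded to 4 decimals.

The standard primal-dual pair for 'max c^T x s.t. A x <= b, x >= 0' is:
  Dual:  min b^T y  s.t.  A^T y >= c,  y >= 0.

So the dual LP is:
  minimize  5y1 + 10y2 + 21y3 + 24y4
  subject to:
    y1 + 2y3 + 4y4 >= 4
    y2 + 3y3 + 2y4 >= 2
    y1, y2, y3, y4 >= 0

Solving the primal: x* = (3.75, 4.5).
  primal value c^T x* = 24.
Solving the dual: y* = (0, 0, 0, 1).
  dual value b^T y* = 24.
Strong duality: c^T x* = b^T y*. Confirmed.

24


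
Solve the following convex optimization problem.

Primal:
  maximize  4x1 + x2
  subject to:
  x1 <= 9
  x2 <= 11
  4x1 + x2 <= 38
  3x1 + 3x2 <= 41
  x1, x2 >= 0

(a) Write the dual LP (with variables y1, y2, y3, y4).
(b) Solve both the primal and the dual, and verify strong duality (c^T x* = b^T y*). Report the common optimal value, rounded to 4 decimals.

The standard primal-dual pair for 'max c^T x s.t. A x <= b, x >= 0' is:
  Dual:  min b^T y  s.t.  A^T y >= c,  y >= 0.

So the dual LP is:
  minimize  9y1 + 11y2 + 38y3 + 41y4
  subject to:
    y1 + 4y3 + 3y4 >= 4
    y2 + y3 + 3y4 >= 1
    y1, y2, y3, y4 >= 0

Solving the primal: x* = (8.1111, 5.5556).
  primal value c^T x* = 38.
Solving the dual: y* = (0, 0, 1, 0).
  dual value b^T y* = 38.
Strong duality: c^T x* = b^T y*. Confirmed.

38


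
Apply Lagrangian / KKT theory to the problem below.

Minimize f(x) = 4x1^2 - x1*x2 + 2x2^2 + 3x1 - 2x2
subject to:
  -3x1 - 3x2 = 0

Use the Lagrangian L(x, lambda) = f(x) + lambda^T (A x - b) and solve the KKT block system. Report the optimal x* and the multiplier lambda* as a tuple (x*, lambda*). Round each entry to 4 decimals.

Form the Lagrangian:
  L(x, lambda) = (1/2) x^T Q x + c^T x + lambda^T (A x - b)
Stationarity (grad_x L = 0): Q x + c + A^T lambda = 0.
Primal feasibility: A x = b.

This gives the KKT block system:
  [ Q   A^T ] [ x     ]   [-c ]
  [ A    0  ] [ lambda ] = [ b ]

Solving the linear system:
  x*      = (-0.3571, 0.3571)
  lambda* = (-0.0714)
  f(x*)   = -0.8929

x* = (-0.3571, 0.3571), lambda* = (-0.0714)


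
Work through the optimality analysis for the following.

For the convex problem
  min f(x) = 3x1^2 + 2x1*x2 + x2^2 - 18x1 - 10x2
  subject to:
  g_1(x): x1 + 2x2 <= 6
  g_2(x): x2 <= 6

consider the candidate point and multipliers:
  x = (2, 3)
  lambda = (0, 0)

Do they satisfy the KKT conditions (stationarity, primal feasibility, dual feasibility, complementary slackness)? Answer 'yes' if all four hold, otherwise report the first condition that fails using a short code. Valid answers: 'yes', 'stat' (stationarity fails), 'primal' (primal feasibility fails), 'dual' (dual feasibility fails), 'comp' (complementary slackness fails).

Gradient of f: grad f(x) = Q x + c = (0, 0)
Constraint values g_i(x) = a_i^T x - b_i:
  g_1((2, 3)) = 2
  g_2((2, 3)) = -3
Stationarity residual: grad f(x) + sum_i lambda_i a_i = (0, 0)
  -> stationarity OK
Primal feasibility (all g_i <= 0): FAILS
Dual feasibility (all lambda_i >= 0): OK
Complementary slackness (lambda_i * g_i(x) = 0 for all i): OK

Verdict: the first failing condition is primal_feasibility -> primal.

primal
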